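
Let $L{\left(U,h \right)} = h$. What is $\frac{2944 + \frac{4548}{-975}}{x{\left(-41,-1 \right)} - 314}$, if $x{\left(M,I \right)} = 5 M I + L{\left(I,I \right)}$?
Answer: $- \frac{43422}{1625} \approx -26.721$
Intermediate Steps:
$x{\left(M,I \right)} = I + 5 I M$ ($x{\left(M,I \right)} = 5 M I + I = 5 I M + I = I + 5 I M$)
$\frac{2944 + \frac{4548}{-975}}{x{\left(-41,-1 \right)} - 314} = \frac{2944 + \frac{4548}{-975}}{- (1 + 5 \left(-41\right)) - 314} = \frac{2944 + 4548 \left(- \frac{1}{975}\right)}{- (1 - 205) - 314} = \frac{2944 - \frac{1516}{325}}{\left(-1\right) \left(-204\right) - 314} = \frac{955284}{325 \left(204 - 314\right)} = \frac{955284}{325 \left(-110\right)} = \frac{955284}{325} \left(- \frac{1}{110}\right) = - \frac{43422}{1625}$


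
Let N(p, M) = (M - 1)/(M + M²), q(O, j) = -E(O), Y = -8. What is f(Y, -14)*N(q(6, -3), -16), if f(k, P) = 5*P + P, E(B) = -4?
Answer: 119/20 ≈ 5.9500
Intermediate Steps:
q(O, j) = 4 (q(O, j) = -1*(-4) = 4)
f(k, P) = 6*P
N(p, M) = (-1 + M)/(M + M²)
f(Y, -14)*N(q(6, -3), -16) = (6*(-14))*((-1 - 16)/((-16)*(1 - 16))) = -(-21)*(-17)/(4*(-15)) = -(-21)*(-1)*(-17)/(4*15) = -84*(-17/240) = 119/20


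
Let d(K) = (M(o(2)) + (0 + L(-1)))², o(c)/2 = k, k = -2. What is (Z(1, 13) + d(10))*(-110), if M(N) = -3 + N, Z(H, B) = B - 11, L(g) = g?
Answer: -7260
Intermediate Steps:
o(c) = -4 (o(c) = 2*(-2) = -4)
Z(H, B) = -11 + B
d(K) = 64 (d(K) = ((-3 - 4) + (0 - 1))² = (-7 - 1)² = (-8)² = 64)
(Z(1, 13) + d(10))*(-110) = ((-11 + 13) + 64)*(-110) = (2 + 64)*(-110) = 66*(-110) = -7260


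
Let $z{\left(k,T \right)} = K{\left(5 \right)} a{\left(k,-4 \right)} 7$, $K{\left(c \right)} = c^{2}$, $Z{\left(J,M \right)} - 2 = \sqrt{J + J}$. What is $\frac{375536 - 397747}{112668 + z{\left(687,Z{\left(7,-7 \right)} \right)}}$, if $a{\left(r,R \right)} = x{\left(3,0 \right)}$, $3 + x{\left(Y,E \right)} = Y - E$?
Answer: $- \frac{22211}{112668} \approx -0.19714$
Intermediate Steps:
$x{\left(Y,E \right)} = -3 + Y - E$ ($x{\left(Y,E \right)} = -3 - \left(E - Y\right) = -3 + Y - E$)
$a{\left(r,R \right)} = 0$ ($a{\left(r,R \right)} = -3 + 3 - 0 = -3 + 3 + 0 = 0$)
$Z{\left(J,M \right)} = 2 + \sqrt{2} \sqrt{J}$ ($Z{\left(J,M \right)} = 2 + \sqrt{J + J} = 2 + \sqrt{2 J} = 2 + \sqrt{2} \sqrt{J}$)
$z{\left(k,T \right)} = 0$ ($z{\left(k,T \right)} = 5^{2} \cdot 0 \cdot 7 = 25 \cdot 0 \cdot 7 = 0 \cdot 7 = 0$)
$\frac{375536 - 397747}{112668 + z{\left(687,Z{\left(7,-7 \right)} \right)}} = \frac{375536 - 397747}{112668 + 0} = - \frac{22211}{112668}$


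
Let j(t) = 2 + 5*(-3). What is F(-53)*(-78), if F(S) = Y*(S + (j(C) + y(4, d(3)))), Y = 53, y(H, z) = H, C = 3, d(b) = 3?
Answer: 256308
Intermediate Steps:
j(t) = -13 (j(t) = 2 - 15 = -13)
F(S) = -477 + 53*S (F(S) = 53*(S + (-13 + 4)) = 53*(S - 9) = 53*(-9 + S) = -477 + 53*S)
F(-53)*(-78) = (-477 + 53*(-53))*(-78) = (-477 - 2809)*(-78) = -3286*(-78) = 256308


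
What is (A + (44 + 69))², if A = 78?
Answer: 36481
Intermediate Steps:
(A + (44 + 69))² = (78 + (44 + 69))² = (78 + 113)² = 191² = 36481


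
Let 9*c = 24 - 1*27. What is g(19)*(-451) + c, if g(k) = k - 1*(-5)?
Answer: -32473/3 ≈ -10824.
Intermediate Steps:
c = -1/3 (c = (24 - 1*27)/9 = (24 - 27)/9 = (1/9)*(-3) = -1/3 ≈ -0.33333)
g(k) = 5 + k (g(k) = k + 5 = 5 + k)
g(19)*(-451) + c = (5 + 19)*(-451) - 1/3 = 24*(-451) - 1/3 = -10824 - 1/3 = -32473/3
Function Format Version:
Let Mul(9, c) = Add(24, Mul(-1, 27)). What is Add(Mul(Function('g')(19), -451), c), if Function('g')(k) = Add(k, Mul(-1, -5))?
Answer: Rational(-32473, 3) ≈ -10824.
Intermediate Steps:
c = Rational(-1, 3) (c = Mul(Rational(1, 9), Add(24, Mul(-1, 27))) = Mul(Rational(1, 9), Add(24, -27)) = Mul(Rational(1, 9), -3) = Rational(-1, 3) ≈ -0.33333)
Function('g')(k) = Add(5, k) (Function('g')(k) = Add(k, 5) = Add(5, k))
Add(Mul(Function('g')(19), -451), c) = Add(Mul(Add(5, 19), -451), Rational(-1, 3)) = Add(Mul(24, -451), Rational(-1, 3)) = Add(-10824, Rational(-1, 3)) = Rational(-32473, 3)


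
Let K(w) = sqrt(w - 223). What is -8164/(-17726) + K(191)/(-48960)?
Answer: 4082/8863 - I*sqrt(2)/12240 ≈ 0.46057 - 0.00011554*I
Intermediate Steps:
K(w) = sqrt(-223 + w)
-8164/(-17726) + K(191)/(-48960) = -8164/(-17726) + sqrt(-223 + 191)/(-48960) = -8164*(-1/17726) + sqrt(-32)*(-1/48960) = 4082/8863 + (4*I*sqrt(2))*(-1/48960) = 4082/8863 - I*sqrt(2)/12240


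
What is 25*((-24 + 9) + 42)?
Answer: 675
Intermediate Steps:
25*((-24 + 9) + 42) = 25*(-15 + 42) = 25*27 = 675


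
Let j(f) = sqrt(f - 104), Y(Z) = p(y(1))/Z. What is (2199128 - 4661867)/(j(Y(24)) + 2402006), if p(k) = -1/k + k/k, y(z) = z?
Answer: -985918975739/961605470690 + 820913*I*sqrt(26)/961605470690 ≈ -1.0253 + 4.353e-6*I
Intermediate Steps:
p(k) = 1 - 1/k (p(k) = -1/k + 1 = 1 - 1/k)
Y(Z) = 0 (Y(Z) = ((-1 + 1)/1)/Z = (1*0)/Z = 0/Z = 0)
j(f) = sqrt(-104 + f)
(2199128 - 4661867)/(j(Y(24)) + 2402006) = (2199128 - 4661867)/(sqrt(-104 + 0) + 2402006) = -2462739/(sqrt(-104) + 2402006) = -2462739/(2*I*sqrt(26) + 2402006) = -2462739/(2402006 + 2*I*sqrt(26))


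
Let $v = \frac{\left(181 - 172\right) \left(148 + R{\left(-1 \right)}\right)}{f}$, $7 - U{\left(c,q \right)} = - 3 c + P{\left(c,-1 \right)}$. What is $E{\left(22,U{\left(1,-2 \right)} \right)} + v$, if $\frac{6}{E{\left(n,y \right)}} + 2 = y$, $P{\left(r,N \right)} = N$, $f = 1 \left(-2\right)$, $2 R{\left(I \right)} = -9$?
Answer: $- \frac{7741}{12} \approx -645.08$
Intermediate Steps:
$R{\left(I \right)} = - \frac{9}{2}$ ($R{\left(I \right)} = \frac{1}{2} \left(-9\right) = - \frac{9}{2}$)
$f = -2$
$U{\left(c,q \right)} = 8 + 3 c$ ($U{\left(c,q \right)} = 7 - \left(- 3 c - 1\right) = 7 - \left(-1 - 3 c\right) = 7 + \left(1 + 3 c\right) = 8 + 3 c$)
$v = - \frac{2583}{4}$ ($v = \frac{\left(181 - 172\right) \left(148 - \frac{9}{2}\right)}{-2} = 9 \cdot \frac{287}{2} \left(- \frac{1}{2}\right) = \frac{2583}{2} \left(- \frac{1}{2}\right) = - \frac{2583}{4} \approx -645.75$)
$E{\left(n,y \right)} = \frac{6}{-2 + y}$
$E{\left(22,U{\left(1,-2 \right)} \right)} + v = \frac{6}{-2 + \left(8 + 3 \cdot 1\right)} - \frac{2583}{4} = \frac{6}{-2 + \left(8 + 3\right)} - \frac{2583}{4} = \frac{6}{-2 + 11} - \frac{2583}{4} = \frac{6}{9} - \frac{2583}{4} = 6 \cdot \frac{1}{9} - \frac{2583}{4} = \frac{2}{3} - \frac{2583}{4} = - \frac{7741}{12}$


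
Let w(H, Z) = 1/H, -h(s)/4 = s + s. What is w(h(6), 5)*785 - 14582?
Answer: -700721/48 ≈ -14598.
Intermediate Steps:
h(s) = -8*s (h(s) = -4*(s + s) = -8*s)
w(h(6), 5)*785 - 14582 = 785/(-8*6) - 14582 = 785/(-48) - 14582 = -1/48*785 - 14582 = -785/48 - 14582 = -700721/48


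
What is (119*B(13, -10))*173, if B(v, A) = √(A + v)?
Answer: 20587*√3 ≈ 35658.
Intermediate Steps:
(119*B(13, -10))*173 = (119*√(-10 + 13))*173 = (119*√3)*173 = 20587*√3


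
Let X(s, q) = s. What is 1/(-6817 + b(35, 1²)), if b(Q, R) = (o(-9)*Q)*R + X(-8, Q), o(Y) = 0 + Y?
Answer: -1/7140 ≈ -0.00014006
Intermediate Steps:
o(Y) = Y
b(Q, R) = -8 - 9*Q*R (b(Q, R) = (-9*Q)*R - 8 = -9*Q*R - 8 = -8 - 9*Q*R)
1/(-6817 + b(35, 1²)) = 1/(-6817 + (-8 - 9*35*1²)) = 1/(-6817 + (-8 - 9*35*1)) = 1/(-6817 + (-8 - 315)) = 1/(-6817 - 323) = 1/(-7140) = -1/7140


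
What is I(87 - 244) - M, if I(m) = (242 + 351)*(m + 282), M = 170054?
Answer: -95929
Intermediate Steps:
I(m) = 167226 + 593*m (I(m) = 593*(282 + m) = 167226 + 593*m)
I(87 - 244) - M = (167226 + 593*(87 - 244)) - 1*170054 = (167226 + 593*(-157)) - 170054 = (167226 - 93101) - 170054 = 74125 - 170054 = -95929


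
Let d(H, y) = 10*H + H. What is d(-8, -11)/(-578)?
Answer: 44/289 ≈ 0.15225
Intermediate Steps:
d(H, y) = 11*H
d(-8, -11)/(-578) = (11*(-8))/(-578) = -88*(-1/578) = 44/289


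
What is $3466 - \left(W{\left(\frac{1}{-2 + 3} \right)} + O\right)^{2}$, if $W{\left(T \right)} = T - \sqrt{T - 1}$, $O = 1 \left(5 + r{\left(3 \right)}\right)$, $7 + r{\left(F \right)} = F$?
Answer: $3462$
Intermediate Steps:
$r{\left(F \right)} = -7 + F$
$O = 1$ ($O = 1 \left(5 + \left(-7 + 3\right)\right) = 1 \left(5 - 4\right) = 1 \cdot 1 = 1$)
$W{\left(T \right)} = T - \sqrt{-1 + T}$
$3466 - \left(W{\left(\frac{1}{-2 + 3} \right)} + O\right)^{2} = 3466 - \left(\left(\frac{1}{-2 + 3} - \sqrt{-1 + \frac{1}{-2 + 3}}\right) + 1\right)^{2} = 3466 - \left(\left(1^{-1} - \sqrt{-1 + 1^{-1}}\right) + 1\right)^{2} = 3466 - \left(\left(1 - \sqrt{-1 + 1}\right) + 1\right)^{2} = 3466 - \left(\left(1 - \sqrt{0}\right) + 1\right)^{2} = 3466 - \left(\left(1 - 0\right) + 1\right)^{2} = 3466 - \left(\left(1 + 0\right) + 1\right)^{2} = 3466 - \left(1 + 1\right)^{2} = 3466 - 2^{2} = 3466 - 4 = 3462$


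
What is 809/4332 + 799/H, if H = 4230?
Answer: 24409/64980 ≈ 0.37564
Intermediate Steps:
809/4332 + 799/H = 809/4332 + 799/4230 = 809*(1/4332) + 799*(1/4230) = 809/4332 + 17/90 = 24409/64980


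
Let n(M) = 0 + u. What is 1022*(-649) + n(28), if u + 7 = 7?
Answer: -663278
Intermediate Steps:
u = 0 (u = -7 + 7 = 0)
n(M) = 0 (n(M) = 0 + 0 = 0)
1022*(-649) + n(28) = 1022*(-649) + 0 = -663278 + 0 = -663278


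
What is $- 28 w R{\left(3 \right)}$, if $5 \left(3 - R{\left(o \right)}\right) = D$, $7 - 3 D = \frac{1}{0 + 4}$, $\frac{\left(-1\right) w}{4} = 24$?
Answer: $\frac{34272}{5} \approx 6854.4$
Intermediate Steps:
$w = -96$ ($w = \left(-4\right) 24 = -96$)
$D = \frac{9}{4}$ ($D = \frac{7}{3} - \frac{1}{3 \left(0 + 4\right)} = \frac{7}{3} - \frac{1}{3 \cdot 4} = \frac{7}{3} - \frac{1}{12} = \frac{9}{4} \approx 2.25$)
$R{\left(o \right)} = \frac{51}{20}$ ($R{\left(o \right)} = 3 - \frac{9}{20} = \frac{51}{20}$)
$- 28 w R{\left(3 \right)} = \left(-28\right) \left(-96\right) \frac{51}{20} = 2688 \cdot \frac{51}{20} = \frac{34272}{5}$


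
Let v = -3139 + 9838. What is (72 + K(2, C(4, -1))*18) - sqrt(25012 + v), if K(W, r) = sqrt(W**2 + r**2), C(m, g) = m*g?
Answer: 72 - sqrt(31711) + 36*sqrt(5) ≈ -25.577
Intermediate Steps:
C(m, g) = g*m
v = 6699
(72 + K(2, C(4, -1))*18) - sqrt(25012 + v) = (72 + sqrt(2**2 + (-1*4)**2)*18) - sqrt(25012 + 6699) = (72 + sqrt(4 + (-4)**2)*18) - sqrt(31711) = (72 + sqrt(4 + 16)*18) - sqrt(31711) = (72 + sqrt(20)*18) - sqrt(31711) = (72 + (2*sqrt(5))*18) - sqrt(31711) = (72 + 36*sqrt(5)) - sqrt(31711) = 72 - sqrt(31711) + 36*sqrt(5)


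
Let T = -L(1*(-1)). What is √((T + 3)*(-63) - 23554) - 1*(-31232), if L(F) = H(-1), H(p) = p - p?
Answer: 31232 + I*√23743 ≈ 31232.0 + 154.09*I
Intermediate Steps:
H(p) = 0
L(F) = 0
T = 0 (T = -1*0 = 0)
√((T + 3)*(-63) - 23554) - 1*(-31232) = √((0 + 3)*(-63) - 23554) - 1*(-31232) = √(3*(-63) - 23554) + 31232 = √(-189 - 23554) + 31232 = √(-23743) + 31232 = I*√23743 + 31232 = 31232 + I*√23743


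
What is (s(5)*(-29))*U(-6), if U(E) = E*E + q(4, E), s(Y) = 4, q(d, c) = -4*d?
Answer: -2320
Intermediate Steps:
U(E) = -16 + E² (U(E) = E*E - 4*4 = E² - 16 = -16 + E²)
(s(5)*(-29))*U(-6) = (4*(-29))*(-16 + (-6)²) = -116*(-16 + 36) = -116*20 = -2320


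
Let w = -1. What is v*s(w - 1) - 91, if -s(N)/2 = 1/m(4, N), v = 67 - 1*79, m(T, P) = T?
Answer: -85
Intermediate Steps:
v = -12 (v = 67 - 79 = -12)
s(N) = -½ (s(N) = -2/4 = -2*¼ = -½)
v*s(w - 1) - 91 = -12*(-½) - 91 = 6 - 91 = -85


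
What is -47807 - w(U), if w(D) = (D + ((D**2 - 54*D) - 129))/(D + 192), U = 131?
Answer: -813250/17 ≈ -47838.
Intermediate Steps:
w(D) = (-129 + D**2 - 53*D)/(192 + D) (w(D) = (D + (-129 + D**2 - 54*D))/(192 + D) = (-129 + D**2 - 53*D)/(192 + D))
-47807 - w(U) = -47807 - (-129 + 131**2 - 53*131)/(192 + 131) = -47807 - (-129 + 17161 - 6943)/323 = -47807 - 10089/323 = -47807 - 1*531/17 = -47807 - 531/17 = -813250/17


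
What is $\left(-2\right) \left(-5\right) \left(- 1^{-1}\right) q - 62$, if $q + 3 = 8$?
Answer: $-112$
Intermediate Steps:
$q = 5$ ($q = -3 + 8 = 5$)
$\left(-2\right) \left(-5\right) \left(- 1^{-1}\right) q - 62 = \left(-2\right) \left(-5\right) \left(- 1^{-1}\right) 5 - 62 = 10 \left(\left(-1\right) 1\right) 5 - 62 = 10 \left(-1\right) 5 - 62 = \left(-10\right) 5 - 62 = -50 - 62 = -112$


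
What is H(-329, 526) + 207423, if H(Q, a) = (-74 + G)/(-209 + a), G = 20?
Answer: 65753037/317 ≈ 2.0742e+5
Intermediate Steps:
H(Q, a) = -54/(-209 + a) (H(Q, a) = (-74 + 20)/(-209 + a) = -54/(-209 + a))
H(-329, 526) + 207423 = -54/(-209 + 526) + 207423 = -54/317 + 207423 = 65753037/317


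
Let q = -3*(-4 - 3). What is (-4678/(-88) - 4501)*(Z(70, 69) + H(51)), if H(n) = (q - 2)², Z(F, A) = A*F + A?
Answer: -257352075/11 ≈ -2.3396e+7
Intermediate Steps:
Z(F, A) = A + A*F
q = 21 (q = -3*(-7) = 21)
H(n) = 361 (H(n) = (21 - 2)² = 19² = 361)
(-4678/(-88) - 4501)*(Z(70, 69) + H(51)) = (-4678/(-88) - 4501)*(69*(1 + 70) + 361) = (-4678*(-1/88) - 4501)*(69*71 + 361) = (2339/44 - 4501)*(4899 + 361) = -195705/44*5260 = -257352075/11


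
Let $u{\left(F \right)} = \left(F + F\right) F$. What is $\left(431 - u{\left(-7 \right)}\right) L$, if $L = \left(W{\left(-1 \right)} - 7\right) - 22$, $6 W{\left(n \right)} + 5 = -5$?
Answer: $-10212$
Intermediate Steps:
$u{\left(F \right)} = 2 F^{2}$ ($u{\left(F \right)} = 2 F F = 2 F^{2}$)
$W{\left(n \right)} = - \frac{5}{3}$ ($W{\left(n \right)} = - \frac{5}{6} + \frac{1}{6} \left(-5\right) = - \frac{5}{6} - \frac{5}{6} = - \frac{5}{3}$)
$L = - \frac{92}{3}$ ($L = \left(- \frac{5}{3} - 7\right) - 22 = - \frac{26}{3} - 22 = - \frac{92}{3} \approx -30.667$)
$\left(431 - u{\left(-7 \right)}\right) L = \left(431 - 2 \left(-7\right)^{2}\right) \left(- \frac{92}{3}\right) = \left(431 - 2 \cdot 49\right) \left(- \frac{92}{3}\right) = \left(431 - 98\right) \left(- \frac{92}{3}\right) = 333 \left(- \frac{92}{3}\right) = -10212$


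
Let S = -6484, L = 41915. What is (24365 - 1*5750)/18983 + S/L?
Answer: 657161953/795672445 ≈ 0.82592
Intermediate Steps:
(24365 - 1*5750)/18983 + S/L = (24365 - 1*5750)/18983 - 6484/41915 = (24365 - 5750)*(1/18983) - 6484*1/41915 = 18615*(1/18983) - 6484/41915 = 18615/18983 - 6484/41915 = 657161953/795672445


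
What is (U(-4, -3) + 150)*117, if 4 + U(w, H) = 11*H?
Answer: 13221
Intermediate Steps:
U(w, H) = -4 + 11*H
(U(-4, -3) + 150)*117 = ((-4 + 11*(-3)) + 150)*117 = ((-4 - 33) + 150)*117 = (-37 + 150)*117 = 113*117 = 13221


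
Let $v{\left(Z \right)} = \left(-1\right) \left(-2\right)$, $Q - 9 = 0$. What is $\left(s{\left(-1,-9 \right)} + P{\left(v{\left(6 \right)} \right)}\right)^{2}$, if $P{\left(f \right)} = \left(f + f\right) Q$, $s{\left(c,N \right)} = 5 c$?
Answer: $961$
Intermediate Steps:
$Q = 9$ ($Q = 9 + 0 = 9$)
$v{\left(Z \right)} = 2$
$P{\left(f \right)} = 18 f$ ($P{\left(f \right)} = \left(f + f\right) 9 = 2 f 9 = 18 f$)
$\left(s{\left(-1,-9 \right)} + P{\left(v{\left(6 \right)} \right)}\right)^{2} = \left(5 \left(-1\right) + 18 \cdot 2\right)^{2} = \left(-5 + 36\right)^{2} = 31^{2} = 961$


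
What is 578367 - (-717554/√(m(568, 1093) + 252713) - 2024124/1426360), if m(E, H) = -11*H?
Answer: 206240394561/356590 + 358777*√240690/120345 ≈ 5.7983e+5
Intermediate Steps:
578367 - (-717554/√(m(568, 1093) + 252713) - 2024124/1426360) = 578367 - (-717554/√(-11*1093 + 252713) - 2024124/1426360) = 578367 - (-717554/√(-12023 + 252713) - 2024124*1/1426360) = 578367 - (-717554*√240690/240690 - 506031/356590) = 578367 - (-358777*√240690/120345 - 506031/356590) = 578367 - (-506031/356590 - 358777*√240690/120345) = 578367 + (506031/356590 + 358777*√240690/120345) = 206240394561/356590 + 358777*√240690/120345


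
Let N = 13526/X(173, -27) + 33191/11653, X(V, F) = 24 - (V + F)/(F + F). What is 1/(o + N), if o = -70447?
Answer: -8401813/587602890794 ≈ -1.4298e-5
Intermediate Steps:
X(V, F) = 24 - (F + V)/(2*F)
N = 4279629617/8401813 (N = 13526/(((½)*(-1*173 + 47*(-27))/(-27))) + 33191/11653 = 13526/(((½)*(-1/27)*(-173 - 1269))) + 33191*(1/11653) = 13526/(((½)*(-1/27)*(-1442))) + 33191/11653 = 13526/(721/27) + 33191/11653 = 13526*(27/721) + 33191/11653 = 365202/721 + 33191/11653 = 4279629617/8401813 ≈ 509.37)
1/(o + N) = 1/(-70447 + 4279629617/8401813) = 1/(-587602890794/8401813) = -8401813/587602890794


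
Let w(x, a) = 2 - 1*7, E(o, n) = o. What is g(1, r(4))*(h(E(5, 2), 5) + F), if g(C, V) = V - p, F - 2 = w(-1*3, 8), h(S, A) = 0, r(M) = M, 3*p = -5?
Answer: -17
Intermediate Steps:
p = -5/3 (p = (1/3)*(-5) = -5/3 ≈ -1.6667)
w(x, a) = -5 (w(x, a) = 2 - 7 = -5)
F = -3 (F = 2 - 5 = -3)
g(C, V) = 5/3 + V (g(C, V) = V - 1*(-5/3) = V + 5/3 = 5/3 + V)
g(1, r(4))*(h(E(5, 2), 5) + F) = (5/3 + 4)*(0 - 3) = (17/3)*(-3) = -17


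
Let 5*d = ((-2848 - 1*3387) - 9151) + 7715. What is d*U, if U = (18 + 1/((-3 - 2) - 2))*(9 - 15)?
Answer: 1150650/7 ≈ 1.6438e+5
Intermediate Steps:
U = -750/7 (U = (18 + 1/(-5 - 2))*(-6) = (18 + 1/(-7))*(-6) = (18 - ⅐)*(-6) = (125/7)*(-6) = -750/7 ≈ -107.14)
d = -7671/5 (d = (((-2848 - 1*3387) - 9151) + 7715)/5 = (((-2848 - 3387) - 9151) + 7715)/5 = ((-6235 - 9151) + 7715)/5 = (-15386 + 7715)/5 = (⅕)*(-7671) = -7671/5 ≈ -1534.2)
d*U = -7671/5*(-750/7) = 1150650/7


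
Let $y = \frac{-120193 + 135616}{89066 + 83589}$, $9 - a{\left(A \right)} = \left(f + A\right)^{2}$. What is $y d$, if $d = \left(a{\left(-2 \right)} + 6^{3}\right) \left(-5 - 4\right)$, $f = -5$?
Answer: $- \frac{24430032}{172655} \approx -141.5$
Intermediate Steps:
$a{\left(A \right)} = 9 - \left(-5 + A\right)^{2}$
$y = \frac{15423}{172655} \approx 0.089328$
$d = -1584$ ($d = \left(\left(9 - \left(-5 - 2\right)^{2}\right) + 6^{3}\right) \left(-5 - 4\right) = \left(\left(9 - \left(-7\right)^{2}\right) + 216\right) \left(-5 - 4\right) = \left(\left(9 - 49\right) + 216\right) \left(-9\right) = \left(-40 + 216\right) \left(-9\right) = 176 \left(-9\right) = -1584$)
$y d = \frac{15423}{172655} \left(-1584\right) = - \frac{24430032}{172655}$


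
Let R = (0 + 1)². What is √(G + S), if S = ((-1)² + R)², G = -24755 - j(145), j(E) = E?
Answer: 8*I*√389 ≈ 157.78*I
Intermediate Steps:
R = 1 (R = 1² = 1)
G = -24900 (G = -24755 - 1*145 = -24755 - 145 = -24900)
S = 4 (S = ((-1)² + 1)² = (1 + 1)² = 2² = 4)
√(G + S) = √(-24900 + 4) = √(-24896) = 8*I*√389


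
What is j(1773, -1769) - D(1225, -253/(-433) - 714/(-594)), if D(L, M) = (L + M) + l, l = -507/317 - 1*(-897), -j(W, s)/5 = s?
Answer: 91355224208/13588839 ≈ 6722.8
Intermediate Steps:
j(W, s) = -5*s
l = 283842/317 (l = -507*1/317 + 897 = -507/317 + 897 = 283842/317 ≈ 895.40)
D(L, M) = 283842/317 + L + M (D(L, M) = (L + M) + 283842/317 = 283842/317 + L + M)
j(1773, -1769) - D(1225, -253/(-433) - 714/(-594)) = -5*(-1769) - (283842/317 + 1225 + (-253/(-433) - 714/(-594))) = 8845 - (283842/317 + 1225 + (-253*(-1/433) - 714*(-1/594))) = 8845 - (283842/317 + 1225 + (253/433 + 119/99)) = 8845 - (283842/317 + 1225 + 76574/42867) = 8845 - 1*28838056747/13588839 = 8845 - 28838056747/13588839 = 91355224208/13588839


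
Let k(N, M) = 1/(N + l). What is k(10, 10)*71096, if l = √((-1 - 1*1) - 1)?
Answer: 710960/103 - 71096*I*√3/103 ≈ 6902.5 - 1195.6*I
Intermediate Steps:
l = I*√3 (l = √((-1 - 1) - 1) = √(-2 - 1) = √(-3) = I*√3 ≈ 1.732*I)
k(N, M) = 1/(N + I*√3)
k(10, 10)*71096 = 71096/(10 + I*√3)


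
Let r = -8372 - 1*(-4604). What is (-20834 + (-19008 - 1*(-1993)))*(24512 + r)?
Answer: -785139656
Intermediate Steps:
r = -3768 (r = -8372 + 4604 = -3768)
(-20834 + (-19008 - 1*(-1993)))*(24512 + r) = (-20834 + (-19008 - 1*(-1993)))*(24512 - 3768) = (-20834 + (-19008 + 1993))*20744 = (-20834 - 17015)*20744 = -37849*20744 = -785139656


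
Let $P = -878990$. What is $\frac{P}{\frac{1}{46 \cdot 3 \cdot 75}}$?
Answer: $-9097546500$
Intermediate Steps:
$\frac{P}{\frac{1}{46 \cdot 3 \cdot 75}} = - \frac{878990}{\frac{1}{46 \cdot 3 \cdot 75}} = - \frac{878990}{\frac{1}{138 \cdot 75}} = - \frac{878990}{\frac{1}{10350}} = - 878990 \frac{1}{\frac{1}{10350}} = \left(-878990\right) 10350 = -9097546500$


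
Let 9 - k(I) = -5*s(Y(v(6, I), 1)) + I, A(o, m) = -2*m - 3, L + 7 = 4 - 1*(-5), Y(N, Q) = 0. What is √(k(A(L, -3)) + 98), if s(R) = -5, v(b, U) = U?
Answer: √79 ≈ 8.8882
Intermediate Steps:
L = 2 (L = -7 + (4 - 1*(-5)) = -7 + (4 + 5) = -7 + 9 = 2)
A(o, m) = -3 - 2*m
k(I) = -16 - I (k(I) = 9 - (-5*(-5) + I) = 9 - (25 + I) = 9 + (-25 - I) = -16 - I)
√(k(A(L, -3)) + 98) = √((-16 - (-3 - 2*(-3))) + 98) = √((-16 - (-3 + 6)) + 98) = √((-16 - 1*3) + 98) = √((-16 - 3) + 98) = √(-19 + 98) = √79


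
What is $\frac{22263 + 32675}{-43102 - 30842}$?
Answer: $- \frac{2113}{2844} \approx -0.74297$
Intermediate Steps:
$\frac{22263 + 32675}{-43102 - 30842} = \frac{54938}{-73944} = 54938 \left(- \frac{1}{73944}\right) = - \frac{2113}{2844}$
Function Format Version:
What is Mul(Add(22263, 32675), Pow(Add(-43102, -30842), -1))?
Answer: Rational(-2113, 2844) ≈ -0.74297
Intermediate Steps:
Mul(Add(22263, 32675), Pow(Add(-43102, -30842), -1)) = Mul(54938, Pow(-73944, -1)) = Mul(54938, Rational(-1, 73944)) = Rational(-2113, 2844)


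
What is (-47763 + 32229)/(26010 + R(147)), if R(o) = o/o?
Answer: -15534/26011 ≈ -0.59721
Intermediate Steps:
R(o) = 1
(-47763 + 32229)/(26010 + R(147)) = (-47763 + 32229)/(26010 + 1) = -15534/26011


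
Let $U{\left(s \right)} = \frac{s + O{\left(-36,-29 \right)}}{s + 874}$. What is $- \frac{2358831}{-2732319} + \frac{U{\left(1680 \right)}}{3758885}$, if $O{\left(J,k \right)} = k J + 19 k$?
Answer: $\frac{7548412372314059}{8743595932540170} \approx 0.86331$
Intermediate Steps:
$O{\left(J,k \right)} = 19 k + J k$ ($O{\left(J,k \right)} = J k + 19 k = 19 k + J k$)
$U{\left(s \right)} = \frac{493 + s}{874 + s}$ ($U{\left(s \right)} = \frac{s - 29 \left(19 - 36\right)}{s + 874} = \frac{s - -493}{874 + s} = \frac{s + 493}{874 + s} = \frac{493 + s}{874 + s}$)
$- \frac{2358831}{-2732319} + \frac{U{\left(1680 \right)}}{3758885} = - \frac{2358831}{-2732319} + \frac{\frac{1}{874 + 1680} \left(493 + 1680\right)}{3758885} = \left(-2358831\right) \left(- \frac{1}{2732319}\right) + \frac{1}{2554} \cdot 2173 \cdot \frac{1}{3758885} = \frac{786277}{910773} + \frac{1}{2554} \cdot 2173 \cdot \frac{1}{3758885} = \frac{786277}{910773} + \frac{2173}{2554} \cdot \frac{1}{3758885} = \frac{786277}{910773} + \frac{2173}{9600192290} = \frac{7548412372314059}{8743595932540170}$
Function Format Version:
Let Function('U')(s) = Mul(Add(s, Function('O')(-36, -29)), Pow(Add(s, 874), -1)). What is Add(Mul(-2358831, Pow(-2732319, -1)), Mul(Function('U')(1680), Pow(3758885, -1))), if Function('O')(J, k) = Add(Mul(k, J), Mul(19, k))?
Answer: Rational(7548412372314059, 8743595932540170) ≈ 0.86331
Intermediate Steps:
Function('O')(J, k) = Add(Mul(19, k), Mul(J, k)) (Function('O')(J, k) = Add(Mul(J, k), Mul(19, k)) = Add(Mul(19, k), Mul(J, k)))
Function('U')(s) = Mul(Pow(Add(874, s), -1), Add(493, s)) (Function('U')(s) = Mul(Add(s, Mul(-29, Add(19, -36))), Pow(Add(s, 874), -1)) = Mul(Add(s, Mul(-29, -17)), Pow(Add(874, s), -1)) = Mul(Add(s, 493), Pow(Add(874, s), -1)) = Mul(Add(493, s), Pow(Add(874, s), -1)) = Mul(Pow(Add(874, s), -1), Add(493, s)))
Add(Mul(-2358831, Pow(-2732319, -1)), Mul(Function('U')(1680), Pow(3758885, -1))) = Add(Mul(-2358831, Pow(-2732319, -1)), Mul(Mul(Pow(Add(874, 1680), -1), Add(493, 1680)), Pow(3758885, -1))) = Add(Mul(-2358831, Rational(-1, 2732319)), Mul(Mul(Pow(2554, -1), 2173), Rational(1, 3758885))) = Add(Rational(786277, 910773), Mul(Mul(Rational(1, 2554), 2173), Rational(1, 3758885))) = Add(Rational(786277, 910773), Mul(Rational(2173, 2554), Rational(1, 3758885))) = Add(Rational(786277, 910773), Rational(2173, 9600192290)) = Rational(7548412372314059, 8743595932540170)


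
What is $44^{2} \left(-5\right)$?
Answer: $-9680$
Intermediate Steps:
$44^{2} \left(-5\right) = 1936 \left(-5\right) = -9680$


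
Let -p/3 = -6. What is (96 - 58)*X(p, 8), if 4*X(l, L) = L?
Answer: 76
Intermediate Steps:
p = 18 (p = -3*(-6) = 18)
X(l, L) = L/4
(96 - 58)*X(p, 8) = (96 - 58)*((¼)*8) = 38*2 = 76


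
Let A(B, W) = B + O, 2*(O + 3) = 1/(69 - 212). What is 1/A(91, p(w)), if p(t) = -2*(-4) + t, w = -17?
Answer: 286/25167 ≈ 0.011364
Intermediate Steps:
O = -859/286 (O = -3 + 1/(2*(69 - 212)) = -3 + (½)/(-143) = -3 + (½)*(-1/143) = -3 - 1/286 = -859/286 ≈ -3.0035)
p(t) = 8 + t
A(B, W) = -859/286 + B (A(B, W) = B - 859/286 = -859/286 + B)
1/A(91, p(w)) = 1/(-859/286 + 91) = 1/(25167/286) = 286/25167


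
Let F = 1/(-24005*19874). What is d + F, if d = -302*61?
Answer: -8788682466141/477075370 ≈ -18422.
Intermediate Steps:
F = -1/477075370 (F = -1/24005*1/19874 = -1/477075370 ≈ -2.0961e-9)
d = -18422
d + F = -18422 - 1/477075370 = -8788682466141/477075370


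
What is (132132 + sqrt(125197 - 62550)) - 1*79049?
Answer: 53083 + sqrt(62647) ≈ 53333.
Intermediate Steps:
(132132 + sqrt(125197 - 62550)) - 1*79049 = (132132 + sqrt(62647)) - 79049 = 53083 + sqrt(62647)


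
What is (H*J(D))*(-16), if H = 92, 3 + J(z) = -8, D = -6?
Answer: 16192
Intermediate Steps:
J(z) = -11 (J(z) = -3 - 8 = -11)
(H*J(D))*(-16) = (92*(-11))*(-16) = -1012*(-16) = 16192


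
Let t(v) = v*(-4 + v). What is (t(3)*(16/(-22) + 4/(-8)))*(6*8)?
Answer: 1944/11 ≈ 176.73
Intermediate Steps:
(t(3)*(16/(-22) + 4/(-8)))*(6*8) = ((3*(-4 + 3))*(16/(-22) + 4/(-8)))*(6*8) = ((3*(-1))*(16*(-1/22) + 4*(-⅛)))*48 = -3*(-8/11 - ½)*48 = -3*(-27/22)*48 = (81/22)*48 = 1944/11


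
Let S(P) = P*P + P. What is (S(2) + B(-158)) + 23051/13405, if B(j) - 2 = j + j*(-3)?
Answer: 623753/1915 ≈ 325.72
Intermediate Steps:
B(j) = 2 - 2*j (B(j) = 2 + (j + j*(-3)) = 2 + (j - 3*j) = 2 - 2*j)
S(P) = P + P**2 (S(P) = P**2 + P = P + P**2)
(S(2) + B(-158)) + 23051/13405 = (2*(1 + 2) + (2 - 2*(-158))) + 23051/13405 = (2*3 + (2 + 316)) + 23051*(1/13405) = (6 + 318) + 3293/1915 = 324 + 3293/1915 = 623753/1915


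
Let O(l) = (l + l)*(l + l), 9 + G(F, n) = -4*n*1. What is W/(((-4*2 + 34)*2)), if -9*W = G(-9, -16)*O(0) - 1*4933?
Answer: 4933/468 ≈ 10.541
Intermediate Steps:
G(F, n) = -9 - 4*n (G(F, n) = -9 - 4*n*1 = -9 - 4*n)
O(l) = 4*l² (O(l) = (2*l)*(2*l) = 4*l²)
W = 4933/9 (W = -((-9 - 4*(-16))*(4*0²) - 1*4933)/9 = -((-9 + 64)*(4*0) - 4933)/9 = -(55*0 - 4933)/9 = -(0 - 4933)/9 = -⅑*(-4933) = 4933/9 ≈ 548.11)
W/(((-4*2 + 34)*2)) = 4933/(9*(((-4*2 + 34)*2))) = 4933/(9*(((-8 + 34)*2))) = 4933/(9*((26*2))) = (4933/9)/52 = (4933/9)*(1/52) = 4933/468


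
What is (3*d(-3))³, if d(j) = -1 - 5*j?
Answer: 74088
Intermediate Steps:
(3*d(-3))³ = (3*(-1 - 5*(-3)))³ = (3*(-1 + 15))³ = (3*14)³ = 42³ = 74088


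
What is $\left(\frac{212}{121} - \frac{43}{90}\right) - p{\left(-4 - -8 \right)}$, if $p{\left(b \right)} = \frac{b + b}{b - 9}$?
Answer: $\frac{31301}{10890} \approx 2.8743$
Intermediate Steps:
$p{\left(b \right)} = \frac{2 b}{-9 + b}$
$\left(\frac{212}{121} - \frac{43}{90}\right) - p{\left(-4 - -8 \right)} = \left(\frac{212}{121} - \frac{43}{90}\right) - \frac{2 \left(-4 - -8\right)}{-9 - -4} = \left(212 \cdot \frac{1}{121} - \frac{43}{90}\right) - \frac{2 \left(-4 + 8\right)}{-9 + \left(-4 + 8\right)} = \left(\frac{212}{121} - \frac{43}{90}\right) - 2 \cdot 4 \frac{1}{-9 + 4} = \frac{13877}{10890} - 2 \cdot 4 \frac{1}{-5} = \frac{13877}{10890} - 2 \cdot 4 \left(- \frac{1}{5}\right) = \frac{13877}{10890} - - \frac{8}{5} = \frac{13877}{10890} + \frac{8}{5} = \frac{31301}{10890}$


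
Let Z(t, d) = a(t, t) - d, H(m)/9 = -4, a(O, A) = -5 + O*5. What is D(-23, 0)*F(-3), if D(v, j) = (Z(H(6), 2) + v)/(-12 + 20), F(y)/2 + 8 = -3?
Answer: 1155/2 ≈ 577.50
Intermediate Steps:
a(O, A) = -5 + 5*O
H(m) = -36 (H(m) = 9*(-4) = -36)
F(y) = -22 (F(y) = -16 + 2*(-3) = -16 - 6 = -22)
Z(t, d) = -5 - d + 5*t (Z(t, d) = (-5 + 5*t) - d = -5 - d + 5*t)
D(v, j) = -187/8 + v/8 (D(v, j) = ((-5 - 1*2 + 5*(-36)) + v)/(-12 + 20) = ((-5 - 2 - 180) + v)/8 = (-187 + v)*(⅛) = -187/8 + v/8)
D(-23, 0)*F(-3) = (-187/8 + (⅛)*(-23))*(-22) = (-187/8 - 23/8)*(-22) = -105/4*(-22) = 1155/2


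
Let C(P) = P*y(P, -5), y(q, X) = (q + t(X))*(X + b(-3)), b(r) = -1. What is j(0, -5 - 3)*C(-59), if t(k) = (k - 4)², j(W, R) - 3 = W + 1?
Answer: 31152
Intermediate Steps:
j(W, R) = 4 + W (j(W, R) = 3 + (W + 1) = 3 + (1 + W) = 4 + W)
t(k) = (-4 + k)²
y(q, X) = (-1 + X)*(q + (-4 + X)²) (y(q, X) = (q + (-4 + X)²)*(X - 1) = (q + (-4 + X)²)*(-1 + X) = (-1 + X)*(q + (-4 + X)²))
C(P) = P*(-486 - 6*P) (C(P) = P*(-P - (-4 - 5)² - 5*P - 5*(-4 - 5)²) = P*(-P - 1*(-9)² - 5*P - 5*(-9)²) = P*(-P - 1*81 - 5*P - 5*81) = P*(-P - 81 - 5*P - 405) = P*(-486 - 6*P))
j(0, -5 - 3)*C(-59) = (4 + 0)*(-6*(-59)*(81 - 59)) = 4*(-6*(-59)*22) = 4*7788 = 31152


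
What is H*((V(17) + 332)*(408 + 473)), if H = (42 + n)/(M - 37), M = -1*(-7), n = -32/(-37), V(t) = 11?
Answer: -239631119/555 ≈ -4.3177e+5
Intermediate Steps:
n = 32/37 (n = -32*(-1/37) = 32/37 ≈ 0.86486)
M = 7
H = -793/555 (H = (42 + 32/37)/(7 - 37) = (1586/37)/(-30) = (1586/37)*(-1/30) = -793/555 ≈ -1.4288)
H*((V(17) + 332)*(408 + 473)) = -793*(11 + 332)*(408 + 473)/555 = -271999*881/555 = -793/555*302183 = -239631119/555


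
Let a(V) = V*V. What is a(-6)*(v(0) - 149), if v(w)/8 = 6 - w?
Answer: -3636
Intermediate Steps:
v(w) = 48 - 8*w (v(w) = 8*(6 - w) = 48 - 8*w)
a(V) = V²
a(-6)*(v(0) - 149) = (-6)²*((48 - 8*0) - 149) = 36*((48 + 0) - 149) = 36*(48 - 149) = 36*(-101) = -3636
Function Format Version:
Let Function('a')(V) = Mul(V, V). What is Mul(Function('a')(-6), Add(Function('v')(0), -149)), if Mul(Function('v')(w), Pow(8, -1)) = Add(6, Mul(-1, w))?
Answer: -3636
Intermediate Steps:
Function('v')(w) = Add(48, Mul(-8, w)) (Function('v')(w) = Mul(8, Add(6, Mul(-1, w))) = Add(48, Mul(-8, w)))
Function('a')(V) = Pow(V, 2)
Mul(Function('a')(-6), Add(Function('v')(0), -149)) = Mul(Pow(-6, 2), Add(Add(48, Mul(-8, 0)), -149)) = Mul(36, Add(Add(48, 0), -149)) = Mul(36, Add(48, -149)) = Mul(36, -101) = -3636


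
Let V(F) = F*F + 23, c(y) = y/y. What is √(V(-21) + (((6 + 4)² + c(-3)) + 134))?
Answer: √699 ≈ 26.439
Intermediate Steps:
c(y) = 1
V(F) = 23 + F² (V(F) = F² + 23 = 23 + F²)
√(V(-21) + (((6 + 4)² + c(-3)) + 134)) = √((23 + (-21)²) + (((6 + 4)² + 1) + 134)) = √((23 + 441) + ((10² + 1) + 134)) = √(464 + ((100 + 1) + 134)) = √(464 + (101 + 134)) = √(464 + 235) = √699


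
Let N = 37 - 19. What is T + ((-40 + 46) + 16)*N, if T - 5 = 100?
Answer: 501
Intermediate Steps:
T = 105 (T = 5 + 100 = 105)
N = 18
T + ((-40 + 46) + 16)*N = 105 + ((-40 + 46) + 16)*18 = 105 + (6 + 16)*18 = 105 + 22*18 = 105 + 396 = 501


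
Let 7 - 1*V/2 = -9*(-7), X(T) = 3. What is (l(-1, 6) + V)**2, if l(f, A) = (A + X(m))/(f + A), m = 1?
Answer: 303601/25 ≈ 12144.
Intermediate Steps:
l(f, A) = (3 + A)/(A + f) (l(f, A) = (A + 3)/(f + A) = (3 + A)/(A + f))
V = -112 (V = 14 - (-18)*(-7) = 14 - 2*63 = 14 - 126 = -112)
(l(-1, 6) + V)**2 = ((3 + 6)/(6 - 1) - 112)**2 = (9/5 - 112)**2 = (-551/5)**2 = 303601/25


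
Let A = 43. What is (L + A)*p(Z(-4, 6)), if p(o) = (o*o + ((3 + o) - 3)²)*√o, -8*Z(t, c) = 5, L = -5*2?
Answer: 825*I*√10/128 ≈ 20.382*I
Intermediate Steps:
L = -10
Z(t, c) = -5/8 (Z(t, c) = -⅛*5 = -5/8)
p(o) = 2*o^(5/2) (p(o) = (o² + o²)*√o = (2*o²)*√o = 2*o^(5/2))
(L + A)*p(Z(-4, 6)) = (-10 + 43)*(2*(-5/8)^(5/2)) = 33*(2*(25*I*√10/256)) = 33*(25*I*√10/128) = 825*I*√10/128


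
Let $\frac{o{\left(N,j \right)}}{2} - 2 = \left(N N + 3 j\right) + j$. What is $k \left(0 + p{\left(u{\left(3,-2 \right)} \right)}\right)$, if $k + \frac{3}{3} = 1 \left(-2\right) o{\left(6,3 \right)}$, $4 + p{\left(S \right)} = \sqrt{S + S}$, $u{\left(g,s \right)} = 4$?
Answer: $804 - 402 \sqrt{2} \approx 235.49$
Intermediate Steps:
$o{\left(N,j \right)} = 4 + 2 N^{2} + 8 j$ ($o{\left(N,j \right)} = 4 + 2 \left(\left(N N + 3 j\right) + j\right) = 4 + 2 \left(\left(N^{2} + 3 j\right) + j\right) = 4 + 2 \left(N^{2} + 4 j\right) = 4 + \left(2 N^{2} + 8 j\right) = 4 + 2 N^{2} + 8 j$)
$p{\left(S \right)} = -4 + \sqrt{2} \sqrt{S}$ ($p{\left(S \right)} = -4 + \sqrt{S + S} = -4 + \sqrt{2 S} = -4 + \sqrt{2} \sqrt{S}$)
$k = -201$ ($k = -1 + 1 \left(-2\right) \left(4 + 2 \cdot 6^{2} + 8 \cdot 3\right) = -1 - 2 \left(4 + 2 \cdot 36 + 24\right) = -1 - 2 \left(4 + 72 + 24\right) = -1 - 200 = -201$)
$k \left(0 + p{\left(u{\left(3,-2 \right)} \right)}\right) = - 201 \left(0 - \left(4 - \sqrt{2} \sqrt{4}\right)\right) = - 201 \left(0 - \left(4 - \sqrt{2} \cdot 2\right)\right) = - 201 \left(0 - \left(4 - 2 \sqrt{2}\right)\right) = - 201 \left(-4 + 2 \sqrt{2}\right) = 804 - 402 \sqrt{2}$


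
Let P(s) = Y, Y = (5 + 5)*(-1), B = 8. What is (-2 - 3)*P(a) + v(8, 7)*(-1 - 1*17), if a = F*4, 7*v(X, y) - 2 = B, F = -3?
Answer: 170/7 ≈ 24.286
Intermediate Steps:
v(X, y) = 10/7 (v(X, y) = 2/7 + (⅐)*8 = 2/7 + 8/7 = 10/7)
a = -12 (a = -3*4 = -12)
Y = -10 (Y = 10*(-1) = -10)
P(s) = -10
(-2 - 3)*P(a) + v(8, 7)*(-1 - 1*17) = (-2 - 3)*(-10) + 10*(-1 - 1*17)/7 = -5*(-10) + 10*(-1 - 17)/7 = 50 + (10/7)*(-18) = 50 - 180/7 = 170/7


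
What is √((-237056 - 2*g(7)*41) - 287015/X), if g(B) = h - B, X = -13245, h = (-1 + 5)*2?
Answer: I*√1663892950191/2649 ≈ 486.95*I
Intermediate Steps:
h = 8 (h = 4*2 = 8)
g(B) = 8 - B
√((-237056 - 2*g(7)*41) - 287015/X) = √((-237056 - 2*(8 - 1*7)*41) - 287015/(-13245)) = √((-237056 - 2*(8 - 7)*41) - 287015*(-1/13245)) = √((-237056 - 2*1*41) + 57403/2649) = √((-237056 - 2*41) + 57403/2649) = √((-237056 - 82) + 57403/2649) = √(-237138 + 57403/2649) = √(-628121159/2649) = I*√1663892950191/2649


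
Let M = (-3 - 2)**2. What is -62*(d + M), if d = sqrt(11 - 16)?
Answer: -1550 - 62*I*sqrt(5) ≈ -1550.0 - 138.64*I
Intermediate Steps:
d = I*sqrt(5) (d = sqrt(-5) = I*sqrt(5) ≈ 2.2361*I)
M = 25 (M = (-5)**2 = 25)
-62*(d + M) = -62*(I*sqrt(5) + 25) = -62*(25 + I*sqrt(5)) = -1550 - 62*I*sqrt(5)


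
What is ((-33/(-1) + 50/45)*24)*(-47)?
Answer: -115432/3 ≈ -38477.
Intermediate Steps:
((-33/(-1) + 50/45)*24)*(-47) = ((-33*(-1) + 50*(1/45))*24)*(-47) = ((33 + 10/9)*24)*(-47) = ((307/9)*24)*(-47) = (2456/3)*(-47) = -115432/3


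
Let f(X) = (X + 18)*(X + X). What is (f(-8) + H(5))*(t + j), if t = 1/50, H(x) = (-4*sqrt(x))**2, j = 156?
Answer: -62408/5 ≈ -12482.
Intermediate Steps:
H(x) = 16*x
t = 1/50 ≈ 0.020000
f(X) = 2*X*(18 + X) (f(X) = (18 + X)*(2*X) = 2*X*(18 + X))
(f(-8) + H(5))*(t + j) = (2*(-8)*(18 - 8) + 16*5)*(1/50 + 156) = (2*(-8)*10 + 80)*(7801/50) = (-160 + 80)*(7801/50) = -80*7801/50 = -62408/5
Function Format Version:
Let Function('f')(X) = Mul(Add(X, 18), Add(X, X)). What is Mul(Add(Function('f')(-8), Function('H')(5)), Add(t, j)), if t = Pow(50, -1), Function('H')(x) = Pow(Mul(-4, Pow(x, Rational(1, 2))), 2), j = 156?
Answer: Rational(-62408, 5) ≈ -12482.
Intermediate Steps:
Function('H')(x) = Mul(16, x)
t = Rational(1, 50) ≈ 0.020000
Function('f')(X) = Mul(2, X, Add(18, X)) (Function('f')(X) = Mul(Add(18, X), Mul(2, X)) = Mul(2, X, Add(18, X)))
Mul(Add(Function('f')(-8), Function('H')(5)), Add(t, j)) = Mul(Add(Mul(2, -8, Add(18, -8)), Mul(16, 5)), Add(Rational(1, 50), 156)) = Mul(Add(Mul(2, -8, 10), 80), Rational(7801, 50)) = Mul(Add(-160, 80), Rational(7801, 50)) = Mul(-80, Rational(7801, 50)) = Rational(-62408, 5)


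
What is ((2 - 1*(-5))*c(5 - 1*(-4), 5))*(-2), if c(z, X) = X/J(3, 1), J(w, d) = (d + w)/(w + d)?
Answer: -70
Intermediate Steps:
J(w, d) = 1 (J(w, d) = (d + w)/(d + w) = 1)
c(z, X) = X (c(z, X) = X/1 = X*1 = X)
((2 - 1*(-5))*c(5 - 1*(-4), 5))*(-2) = ((2 - 1*(-5))*5)*(-2) = ((2 + 5)*5)*(-2) = (7*5)*(-2) = 35*(-2) = -70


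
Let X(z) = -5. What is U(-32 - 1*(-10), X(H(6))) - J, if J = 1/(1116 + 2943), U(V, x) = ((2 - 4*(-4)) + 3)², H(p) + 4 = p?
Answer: 1790018/4059 ≈ 441.00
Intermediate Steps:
H(p) = -4 + p
U(V, x) = 441 (U(V, x) = ((2 + 16) + 3)² = (18 + 3)² = 21² = 441)
J = 1/4059 ≈ 0.00024637
U(-32 - 1*(-10), X(H(6))) - J = 441 - 1*1/4059 = 441 - 1/4059 = 1790018/4059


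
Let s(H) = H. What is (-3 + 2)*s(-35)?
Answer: 35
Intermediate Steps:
(-3 + 2)*s(-35) = (-3 + 2)*(-35) = -1*(-35) = 35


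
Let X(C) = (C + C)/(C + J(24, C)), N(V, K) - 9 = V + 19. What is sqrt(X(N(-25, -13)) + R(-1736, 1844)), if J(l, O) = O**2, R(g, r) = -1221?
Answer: I*sqrt(4882)/2 ≈ 34.936*I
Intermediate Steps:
N(V, K) = 28 + V (N(V, K) = 9 + (V + 19) = 9 + (19 + V) = 28 + V)
X(C) = 2*C/(C + C**2) (X(C) = (C + C)/(C + C**2) = (2*C)/(C + C**2) = 2*C/(C + C**2))
sqrt(X(N(-25, -13)) + R(-1736, 1844)) = sqrt(2/(1 + (28 - 25)) - 1221) = sqrt(2/(1 + 3) - 1221) = sqrt(2/4 - 1221) = sqrt(2*(1/4) - 1221) = sqrt(1/2 - 1221) = sqrt(-2441/2) = I*sqrt(4882)/2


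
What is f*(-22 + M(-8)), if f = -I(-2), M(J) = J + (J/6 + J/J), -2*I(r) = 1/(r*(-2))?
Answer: -91/24 ≈ -3.7917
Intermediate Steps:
I(r) = 1/(4*r) (I(r) = -(-1/(2*r))/2 = -(-1)/(4*r) = 1/(4*r))
M(J) = 1 + 7*J/6 (M(J) = J + (J*(⅙) + 1) = J + (J/6 + 1) = J + (1 + J/6) = 1 + 7*J/6)
f = ⅛ (f = -1/(4*(-2)) = -(-1)/(4*2) = -1*(-⅛) = ⅛ ≈ 0.12500)
f*(-22 + M(-8)) = (-22 + (1 + (7/6)*(-8)))/8 = (-22 + (1 - 28/3))/8 = (-22 - 25/3)/8 = (⅛)*(-91/3) = -91/24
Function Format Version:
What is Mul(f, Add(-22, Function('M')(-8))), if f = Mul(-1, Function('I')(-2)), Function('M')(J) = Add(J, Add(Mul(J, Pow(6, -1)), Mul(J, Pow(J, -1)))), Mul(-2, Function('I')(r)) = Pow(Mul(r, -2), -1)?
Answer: Rational(-91, 24) ≈ -3.7917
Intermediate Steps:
Function('I')(r) = Mul(Rational(1, 4), Pow(r, -1)) (Function('I')(r) = Mul(Rational(-1, 2), Pow(Mul(r, -2), -1)) = Mul(Rational(-1, 2), Pow(Mul(-2, r), -1)) = Mul(Rational(-1, 2), Mul(Rational(-1, 2), Pow(r, -1))) = Mul(Rational(1, 4), Pow(r, -1)))
Function('M')(J) = Add(1, Mul(Rational(7, 6), J)) (Function('M')(J) = Add(J, Add(Mul(J, Rational(1, 6)), 1)) = Add(J, Add(Mul(Rational(1, 6), J), 1)) = Add(J, Add(1, Mul(Rational(1, 6), J))) = Add(1, Mul(Rational(7, 6), J)))
f = Rational(1, 8) (f = Mul(-1, Mul(Rational(1, 4), Pow(-2, -1))) = Mul(-1, Mul(Rational(1, 4), Rational(-1, 2))) = Mul(-1, Rational(-1, 8)) = Rational(1, 8) ≈ 0.12500)
Mul(f, Add(-22, Function('M')(-8))) = Mul(Rational(1, 8), Add(-22, Add(1, Mul(Rational(7, 6), -8)))) = Mul(Rational(1, 8), Add(-22, Add(1, Rational(-28, 3)))) = Mul(Rational(1, 8), Add(-22, Rational(-25, 3))) = Mul(Rational(1, 8), Rational(-91, 3)) = Rational(-91, 24)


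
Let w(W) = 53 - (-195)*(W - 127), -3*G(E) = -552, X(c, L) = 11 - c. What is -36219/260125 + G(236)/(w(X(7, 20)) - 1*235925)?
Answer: -9459623683/67595302125 ≈ -0.13995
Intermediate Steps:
G(E) = 184 (G(E) = -1/3*(-552) = 184)
w(W) = -24712 + 195*W (w(W) = 53 - (-195)*(-127 + W) = 53 - (24765 - 195*W) = 53 + (-24765 + 195*W) = -24712 + 195*W)
-36219/260125 + G(236)/(w(X(7, 20)) - 1*235925) = -36219/260125 + 184/((-24712 + 195*(11 - 1*7)) - 1*235925) = -36219*1/260125 + 184/((-24712 + 195*(11 - 7)) - 235925) = -36219/260125 + 184/((-24712 + 195*4) - 235925) = -36219/260125 + 184/((-24712 + 780) - 235925) = -36219/260125 + 184/(-23932 - 235925) = -36219/260125 + 184/(-259857) = -36219/260125 + 184*(-1/259857) = -36219/260125 - 184/259857 = -9459623683/67595302125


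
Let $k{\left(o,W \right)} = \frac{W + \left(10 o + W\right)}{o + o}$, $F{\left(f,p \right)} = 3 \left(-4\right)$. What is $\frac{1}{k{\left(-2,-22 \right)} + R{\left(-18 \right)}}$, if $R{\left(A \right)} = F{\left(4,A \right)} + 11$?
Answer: $\frac{1}{15} \approx 0.066667$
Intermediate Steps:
$F{\left(f,p \right)} = -12$
$k{\left(o,W \right)} = \frac{2 W + 10 o}{2 o}$ ($k{\left(o,W \right)} = \frac{W + \left(W + 10 o\right)}{2 o} = \left(2 W + 10 o\right) \frac{1}{2 o} = \frac{2 W + 10 o}{2 o}$)
$R{\left(A \right)} = -1$ ($R{\left(A \right)} = -12 + 11 = -1$)
$\frac{1}{k{\left(-2,-22 \right)} + R{\left(-18 \right)}} = \frac{1}{\left(5 - \frac{22}{-2}\right) - 1} = \frac{1}{\left(5 - -11\right) - 1} = \frac{1}{\left(5 + 11\right) - 1} = \frac{1}{16 - 1} = \frac{1}{15}$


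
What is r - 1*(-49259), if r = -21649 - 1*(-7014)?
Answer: 34624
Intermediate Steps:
r = -14635 (r = -21649 + 7014 = -14635)
r - 1*(-49259) = -14635 - 1*(-49259) = -14635 + 49259 = 34624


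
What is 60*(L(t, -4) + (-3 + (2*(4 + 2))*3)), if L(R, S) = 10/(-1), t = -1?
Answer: 1380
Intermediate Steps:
L(R, S) = -10 (L(R, S) = 10*(-1) = -10)
60*(L(t, -4) + (-3 + (2*(4 + 2))*3)) = 60*(-10 + (-3 + (2*(4 + 2))*3)) = 60*(-10 + (-3 + (2*6)*3)) = 60*(-10 + (-3 + 12*3)) = 60*(-10 + (-3 + 36)) = 60*(-10 + 33) = 60*23 = 1380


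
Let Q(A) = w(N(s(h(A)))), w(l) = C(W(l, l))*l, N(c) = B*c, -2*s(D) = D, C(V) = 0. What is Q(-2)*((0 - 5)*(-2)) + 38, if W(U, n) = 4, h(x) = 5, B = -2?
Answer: 38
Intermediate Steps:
s(D) = -D/2
N(c) = -2*c
w(l) = 0 (w(l) = 0*l = 0)
Q(A) = 0
Q(-2)*((0 - 5)*(-2)) + 38 = 0*((0 - 5)*(-2)) + 38 = 0*(-5*(-2)) + 38 = 0*10 + 38 = 0 + 38 = 38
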